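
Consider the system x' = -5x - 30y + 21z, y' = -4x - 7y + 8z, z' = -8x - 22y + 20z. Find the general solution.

Coefficient matrix A = [[-5, -30, 21], [-4, -7, 8], [-8, -22, 20]].
det(A - λI) = 0 gives eigenvalues λ = 3, 4, 1.
For λ=3: eigenvector (-3,-2,-4).
For λ=4: eigenvector (-3,-4,-7).
For λ=1: eigenvector (2,1,2).
General solution: C_1e^(3t)(-3,-2,-4) + C_2e^(4t)(-3,-4,-7) + C_3e^(t)(2,1,2).

x(t) = -3C_1e^(3t) - 3C_2e^(4t) + 2C_3e^(t), y(t) = -2C_1e^(3t) - 4C_2e^(4t) + C_3e^(t), z(t) = -4C_1e^(3t) - 7C_2e^(4t) + 2C_3e^(t)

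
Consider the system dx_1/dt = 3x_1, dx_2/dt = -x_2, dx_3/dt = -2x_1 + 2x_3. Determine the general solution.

Coefficient matrix A = [[3, 0, 0], [0, -1, 0], [-2, 0, 2]].
det(A - λI) = 0 gives eigenvalues λ = 3, -1, 2.
For λ=3: eigenvector (1,0,-2).
For λ=-1: eigenvector (0,1,0).
For λ=2: eigenvector (0,0,1).
General solution: K_1e^(3t)(1,0,-2) + K_2e^(-t)(0,1,0) + K_3e^(2t)(0,0,1).

x_1(t) = K_1e^(3t), x_2(t) = K_2e^(-t), x_3(t) = -2K_1e^(3t) + K_3e^(2t)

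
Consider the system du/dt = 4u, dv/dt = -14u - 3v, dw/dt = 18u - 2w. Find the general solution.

Coefficient matrix A = [[4, 0, 0], [-14, -3, 0], [18, 0, -2]].
det(A - λI) = 0 gives eigenvalues λ = 4, -3, -2.
For λ=4: eigenvector (1,-2,3).
For λ=-3: eigenvector (0,1,0).
For λ=-2: eigenvector (0,0,1).
General solution: K_1e^(4t)(1,-2,3) + K_2e^(-3t)(0,1,0) + K_3e^(-2t)(0,0,1).

u(t) = K_1e^(4t), v(t) = -2K_1e^(4t) + K_2e^(-3t), w(t) = 3K_1e^(4t) + K_3e^(-2t)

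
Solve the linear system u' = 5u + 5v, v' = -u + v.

u(t) = 2C_1e^(3t)sin(t) + C_1e^(3t)cos(t) + C_2e^(3t)sin(t) - 2C_2e^(3t)cos(t), v(t) = -C_1e^(3t)sin(t) + C_2e^(3t)cos(t)

Coefficient matrix A = [[5, 5], [-1, 1]].
Characteristic polynomial det(A - λI) = λ^2 - 6λ + 10 = 0.
Eigenvalues λ = 3 ± i (complex conjugate pair).
For λ=3+i: an eigenvector is (1,0) - i(2,-1) = (1 - 2i, 0 + i).
A real fundamental pair from Re and Im of e^((3+i)t)v: X_1 = e^(3t)(cos(t)·(1,0) + sin(t)·(2,-1)), X_2 = e^(3t)(sin(t)·(1,0) - cos(t)·(2,-1)).
General solution: C_1X_1 + C_2X_2.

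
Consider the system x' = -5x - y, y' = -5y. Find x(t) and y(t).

x(t) = c_1e^(-5t) + c_2te^(-5t) + c_2e^(-5t), y(t) = -c_2e^(-5t)

Coefficient matrix A = [[-5, -1], [0, -5]].
Characteristic polynomial det(A - λI) = λ^2 + 10λ + 25 = 0.
Single eigenvalue λ = -5 with algebraic multiplicity 2.
Eigenvector v = (1,0); generalized eigenvector w with (A-λI)w=v is (1,-1).
General solution: e^(-5t)[c_1·v + c_2·(t·v + w)].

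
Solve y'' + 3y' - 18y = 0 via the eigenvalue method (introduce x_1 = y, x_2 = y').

y(t) = K_1e^(3t) + K_2e^(-6t)

Let x_1 = y, x_2 = y'. Then x_1' = x_2 and x_2' = 18x_1 - 3x_2.
A = [[0,1],[18,-3]]; det(A-λI) = λ^2 + 3λ - 18.
Eigenvalues λ = 3, -6 with eigenvectors (1,3), (1,-6).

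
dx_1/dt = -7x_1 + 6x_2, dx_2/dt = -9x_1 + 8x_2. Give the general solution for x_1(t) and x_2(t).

x_1(t) = -c_1e^(-t) + 2c_2e^(2t), x_2(t) = -c_1e^(-t) + 3c_2e^(2t)

Coefficient matrix A = [[-7, 6], [-9, 8]].
Characteristic polynomial det(A - λI) = λ^2 - λ - 2 = 0.
Eigenvalues λ = -1, 2.
For λ=-1: (A-λI) row 1 is [-6, 6], so an eigenvector is (-1, -1).
For λ=2: (A-λI) row 1 is [-9, 6], so an eigenvector is (2, 3).
General solution: c_1e^(-t)(-1,-1) + c_2e^(2t)(2,3).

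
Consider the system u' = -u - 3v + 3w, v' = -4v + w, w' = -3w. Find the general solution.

Coefficient matrix A = [[-1, -3, 3], [0, -4, 1], [0, 0, -3]].
det(A - λI) = 0 gives eigenvalues λ = -4, -3, -1.
For λ=-4: eigenvector (1,1,0).
For λ=-3: eigenvector (0,1,1).
For λ=-1: eigenvector (-1,0,0).
General solution: K_1e^(-4t)(1,1,0) + K_2e^(-3t)(0,1,1) + K_3e^(-t)(-1,0,0).

u(t) = K_1e^(-4t) - K_3e^(-t), v(t) = K_1e^(-4t) + K_2e^(-3t), w(t) = K_2e^(-3t)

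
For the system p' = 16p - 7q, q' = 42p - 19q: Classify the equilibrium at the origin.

A = [[16,-7],[42,-19]]; det(A-λI) = λ^2 + 3λ - 10.
λ = 2, -5: opposite signs.

saddle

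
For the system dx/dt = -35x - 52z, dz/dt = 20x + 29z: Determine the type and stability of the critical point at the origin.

A = [[-35,-52],[20,29]]; det(A-λI) = λ^2 + 6λ + 25.
λ = -3 ± 4i: negative real part.

stable spiral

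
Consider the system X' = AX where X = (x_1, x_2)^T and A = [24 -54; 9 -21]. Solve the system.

Coefficient matrix A = [[24, -54], [9, -21]].
Characteristic polynomial det(A - λI) = λ^2 - 3λ - 18 = 0.
Eigenvalues λ = 6, -3.
For λ=6: (A-λI) row 1 is [18, -54], so an eigenvector is (3, 1).
For λ=-3: (A-λI) row 1 is [27, -54], so an eigenvector is (-2, -1).
General solution: c_1e^(6t)(3,1) + c_2e^(-3t)(-2,-1).

x_1(t) = 3c_1e^(6t) - 2c_2e^(-3t), x_2(t) = c_1e^(6t) - c_2e^(-3t)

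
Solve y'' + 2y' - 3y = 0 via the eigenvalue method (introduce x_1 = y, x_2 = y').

y(t) = K_1e^(t) + K_2e^(-3t)

Let x_1 = y, x_2 = y'. Then x_1' = x_2 and x_2' = 3x_1 - 2x_2.
A = [[0,1],[3,-2]]; det(A-λI) = λ^2 + 2λ - 3.
Eigenvalues λ = 1, -3 with eigenvectors (1,1), (1,-3).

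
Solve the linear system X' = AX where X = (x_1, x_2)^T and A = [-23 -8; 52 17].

Coefficient matrix A = [[-23, -8], [52, 17]].
Characteristic polynomial det(A - λI) = λ^2 + 6λ + 25 = 0.
Eigenvalues λ = -3 ± 4i (complex conjugate pair).
For λ=-3+4i: an eigenvector is (-1,2) - i(1,-3) = (-1 - i, 2 + 3i).
A real fundamental pair from Re and Im of e^((-3+4i)t)v: X_1 = e^(-3t)(cos(4t)·(-1,2) + sin(4t)·(1,-3)), X_2 = e^(-3t)(sin(4t)·(-1,2) - cos(4t)·(1,-3)).
General solution: c_1X_1 + c_2X_2.

x_1(t) = c_1e^(-3t)sin(4t) - c_1e^(-3t)cos(4t) - c_2e^(-3t)sin(4t) - c_2e^(-3t)cos(4t), x_2(t) = -3c_1e^(-3t)sin(4t) + 2c_1e^(-3t)cos(4t) + 2c_2e^(-3t)sin(4t) + 3c_2e^(-3t)cos(4t)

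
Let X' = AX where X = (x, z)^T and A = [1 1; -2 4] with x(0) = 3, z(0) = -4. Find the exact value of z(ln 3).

A = [[1,1],[-2,4]]; eigenvalues λ = 3, 2.
Eigenvectors: (-1,-2) for λ=3, (-1,-1) for λ=2.
From the initial condition, c_1 = 7, c_2 = -10.
z(ln 3) = (7)(3^3)(-2) + (-10)(3^2)(-1) = -288.

-288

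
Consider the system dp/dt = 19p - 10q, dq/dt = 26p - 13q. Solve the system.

Coefficient matrix A = [[19, -10], [26, -13]].
Characteristic polynomial det(A - λI) = λ^2 - 6λ + 13 = 0.
Eigenvalues λ = 3 ± 2i (complex conjugate pair).
For λ=3+2i: an eigenvector is (2,3) - i(1,2) = (2 - i, 3 - 2i).
A real fundamental pair from Re and Im of e^((3+2i)t)v: X_1 = e^(3t)(cos(2t)·(2,3) + sin(2t)·(1,2)), X_2 = e^(3t)(sin(2t)·(2,3) - cos(2t)·(1,2)).
General solution: C_1X_1 + C_2X_2.

p(t) = C_1e^(3t)sin(2t) + 2C_1e^(3t)cos(2t) + 2C_2e^(3t)sin(2t) - C_2e^(3t)cos(2t), q(t) = 2C_1e^(3t)sin(2t) + 3C_1e^(3t)cos(2t) + 3C_2e^(3t)sin(2t) - 2C_2e^(3t)cos(2t)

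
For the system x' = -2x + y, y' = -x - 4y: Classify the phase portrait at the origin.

A = [[-2,1],[-1,-4]]; det(A-λI) = λ^2 + 6λ + 9.
repeated λ = -3 with a single eigenvector.

stable improper node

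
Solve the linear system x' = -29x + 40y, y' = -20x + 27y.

Coefficient matrix A = [[-29, 40], [-20, 27]].
Characteristic polynomial det(A - λI) = λ^2 + 2λ + 17 = 0.
Eigenvalues λ = -1 ± 4i (complex conjugate pair).
For λ=-1+4i: an eigenvector is (-3,-2) - i(1,1) = (-3 - i, -2 - i).
A real fundamental pair from Re and Im of e^((-1+4i)t)v: X_1 = e^(-t)(cos(4t)·(-3,-2) + sin(4t)·(1,1)), X_2 = e^(-t)(sin(4t)·(-3,-2) - cos(4t)·(1,1)).
General solution: c_1X_1 + c_2X_2.

x(t) = c_1e^(-t)sin(4t) - 3c_1e^(-t)cos(4t) - 3c_2e^(-t)sin(4t) - c_2e^(-t)cos(4t), y(t) = c_1e^(-t)sin(4t) - 2c_1e^(-t)cos(4t) - 2c_2e^(-t)sin(4t) - c_2e^(-t)cos(4t)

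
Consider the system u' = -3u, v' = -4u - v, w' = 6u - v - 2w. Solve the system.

u(t) = K_1e^(-3t), v(t) = 2K_1e^(-3t) + K_2e^(-t), w(t) = -4K_1e^(-3t) - K_2e^(-t) + K_3e^(-2t)

Coefficient matrix A = [[-3, 0, 0], [-4, -1, 0], [6, -1, -2]].
det(A - λI) = 0 gives eigenvalues λ = -3, -1, -2.
For λ=-3: eigenvector (1,2,-4).
For λ=-1: eigenvector (0,1,-1).
For λ=-2: eigenvector (0,0,1).
General solution: K_1e^(-3t)(1,2,-4) + K_2e^(-t)(0,1,-1) + K_3e^(-2t)(0,0,1).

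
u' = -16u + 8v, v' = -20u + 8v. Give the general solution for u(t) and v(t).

u(t) = C_1e^(-4t)sin(4t) + C_1e^(-4t)cos(4t) + C_2e^(-4t)sin(4t) - C_2e^(-4t)cos(4t), v(t) = C_1e^(-4t)sin(4t) + 2C_1e^(-4t)cos(4t) + 2C_2e^(-4t)sin(4t) - C_2e^(-4t)cos(4t)

Coefficient matrix A = [[-16, 8], [-20, 8]].
Characteristic polynomial det(A - λI) = λ^2 + 8λ + 32 = 0.
Eigenvalues λ = -4 ± 4i (complex conjugate pair).
For λ=-4+4i: an eigenvector is (1,2) - i(1,1) = (1 - i, 2 - i).
A real fundamental pair from Re and Im of e^((-4+4i)t)v: X_1 = e^(-4t)(cos(4t)·(1,2) + sin(4t)·(1,1)), X_2 = e^(-4t)(sin(4t)·(1,2) - cos(4t)·(1,1)).
General solution: C_1X_1 + C_2X_2.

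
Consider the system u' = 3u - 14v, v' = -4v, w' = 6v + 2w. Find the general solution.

Coefficient matrix A = [[3, -14, 0], [0, -4, 0], [0, 6, 2]].
det(A - λI) = 0 gives eigenvalues λ = 3, 2, -4.
For λ=3: eigenvector (1,0,0).
For λ=2: eigenvector (0,0,1).
For λ=-4: eigenvector (2,1,-1).
General solution: C_1e^(3t)(1,0,0) + C_2e^(2t)(0,0,1) + C_3e^(-4t)(2,1,-1).

u(t) = C_1e^(3t) + 2C_3e^(-4t), v(t) = C_3e^(-4t), w(t) = C_2e^(2t) - C_3e^(-4t)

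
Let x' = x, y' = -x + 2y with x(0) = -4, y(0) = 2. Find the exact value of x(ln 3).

A = [[1,0],[-1,2]]; eigenvalues λ = 2, 1.
Eigenvectors: (0,-1) for λ=2, (1,1) for λ=1.
From the initial condition, c_1 = -6, c_2 = -4.
x(ln 3) = (-6)(3^2)(0) + (-4)(3^1)(1) = -12.

-12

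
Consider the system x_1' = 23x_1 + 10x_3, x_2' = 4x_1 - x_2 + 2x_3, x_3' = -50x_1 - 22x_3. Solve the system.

x_1(t) = K_1e^(3t) - 2K_3e^(-2t), x_2(t) = K_2e^(-t) - 2K_3e^(-2t), x_3(t) = -2K_1e^(3t) + 5K_3e^(-2t)

Coefficient matrix A = [[23, 0, 10], [4, -1, 2], [-50, 0, -22]].
det(A - λI) = 0 gives eigenvalues λ = 3, -1, -2.
For λ=3: eigenvector (1,0,-2).
For λ=-1: eigenvector (0,1,0).
For λ=-2: eigenvector (-2,-2,5).
General solution: K_1e^(3t)(1,0,-2) + K_2e^(-t)(0,1,0) + K_3e^(-2t)(-2,-2,5).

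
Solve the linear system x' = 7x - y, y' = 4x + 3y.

x(t) = -K_1e^(5t) - K_2te^(5t) + K_2e^(5t), y(t) = -2K_1e^(5t) - 2K_2te^(5t) + 3K_2e^(5t)

Coefficient matrix A = [[7, -1], [4, 3]].
Characteristic polynomial det(A - λI) = λ^2 - 10λ + 25 = 0.
Single eigenvalue λ = 5 with algebraic multiplicity 2.
Eigenvector v = (-1,-2); generalized eigenvector w with (A-λI)w=v is (1,3).
General solution: e^(5t)[K_1·v + K_2·(t·v + w)].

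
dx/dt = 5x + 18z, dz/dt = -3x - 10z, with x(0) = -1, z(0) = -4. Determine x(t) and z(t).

Coefficient matrix A = [[5, 18], [-3, -10]].
Characteristic polynomial det(A - λI) = λ^2 + 5λ + 4 = 0.
Eigenvalues λ = -4, -1.
For λ=-4: (A-λI) row 1 is [9, 18], so an eigenvector is (2, -1).
For λ=-1: (A-λI) row 1 is [6, 18], so an eigenvector is (-3, 1).
General solution: c_1e^(-4t)(2,-1) + c_2e^(-t)(-3,1).
Applying x(0)=-1, z(0)=-4 gives c_1=13, c_2=9.

x(t) = -27e^(-t) + 26e^(-4t), z(t) = 9e^(-t) - 13e^(-4t)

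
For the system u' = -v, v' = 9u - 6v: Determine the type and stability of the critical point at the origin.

A = [[0,-1],[9,-6]]; det(A-λI) = λ^2 + 6λ + 9.
repeated λ = -3 with a single eigenvector.

stable improper node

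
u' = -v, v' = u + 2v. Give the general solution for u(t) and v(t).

u(t) = C_1e^(t) + C_2te^(t) + 2C_2e^(t), v(t) = -C_1e^(t) - C_2te^(t) - 3C_2e^(t)

Coefficient matrix A = [[0, -1], [1, 2]].
Characteristic polynomial det(A - λI) = λ^2 - 2λ + 1 = 0.
Single eigenvalue λ = 1 with algebraic multiplicity 2.
Eigenvector v = (1,-1); generalized eigenvector w with (A-λI)w=v is (2,-3).
General solution: e^(t)[C_1·v + C_2·(t·v + w)].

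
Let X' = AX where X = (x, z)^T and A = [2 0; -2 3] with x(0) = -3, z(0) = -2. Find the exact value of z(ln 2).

8

A = [[2,0],[-2,3]]; eigenvalues λ = 2, 3.
Eigenvectors: (-1,-2) for λ=2, (0,-1) for λ=3.
From the initial condition, c_1 = 3, c_2 = -4.
z(ln 2) = (3)(2^2)(-2) + (-4)(2^3)(-1) = 8.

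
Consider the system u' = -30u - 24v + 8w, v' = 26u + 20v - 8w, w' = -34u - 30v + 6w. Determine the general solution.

Coefficient matrix A = [[-30, -24, 8], [26, 20, -8], [-34, -30, 6]].
det(A - λI) = 0 gives eigenvalues λ = 2, -2, -4.
For λ=2: eigenvector (1,-1,1).
For λ=-2: eigenvector (-2,2,-1).
For λ=-4: eigenvector (0,1,3).
General solution: C_1e^(2t)(1,-1,1) + C_2e^(-2t)(-2,2,-1) + C_3e^(-4t)(0,1,3).

u(t) = C_1e^(2t) - 2C_2e^(-2t), v(t) = -C_1e^(2t) + 2C_2e^(-2t) + C_3e^(-4t), w(t) = C_1e^(2t) - C_2e^(-2t) + 3C_3e^(-4t)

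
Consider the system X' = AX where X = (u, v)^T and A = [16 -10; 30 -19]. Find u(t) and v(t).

u(t) = K_1e^(-4t) + 2K_2e^(t), v(t) = 2K_1e^(-4t) + 3K_2e^(t)

Coefficient matrix A = [[16, -10], [30, -19]].
Characteristic polynomial det(A - λI) = λ^2 + 3λ - 4 = 0.
Eigenvalues λ = -4, 1.
For λ=-4: (A-λI) row 1 is [20, -10], so an eigenvector is (1, 2).
For λ=1: (A-λI) row 1 is [15, -10], so an eigenvector is (2, 3).
General solution: K_1e^(-4t)(1,2) + K_2e^(t)(2,3).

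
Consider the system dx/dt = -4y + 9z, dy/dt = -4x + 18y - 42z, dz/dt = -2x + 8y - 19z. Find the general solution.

Coefficient matrix A = [[0, -4, 9], [-4, 18, -42], [-2, 8, -19]].
det(A - λI) = 0 gives eigenvalues λ = -1, 2, -2.
For λ=-1: eigenvector (1,-2,-1).
For λ=2: eigenvector (-1,5,2).
For λ=-2: eigenvector (1,-4,-2).
General solution: C_1e^(-t)(1,-2,-1) + C_2e^(2t)(-1,5,2) + C_3e^(-2t)(1,-4,-2).

x(t) = C_1e^(-t) - C_2e^(2t) + C_3e^(-2t), y(t) = -2C_1e^(-t) + 5C_2e^(2t) - 4C_3e^(-2t), z(t) = -C_1e^(-t) + 2C_2e^(2t) - 2C_3e^(-2t)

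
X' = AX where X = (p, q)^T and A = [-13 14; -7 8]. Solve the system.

p(t) = C_1e^(t) + 2C_2e^(-6t), q(t) = C_1e^(t) + C_2e^(-6t)

Coefficient matrix A = [[-13, 14], [-7, 8]].
Characteristic polynomial det(A - λI) = λ^2 + 5λ - 6 = 0.
Eigenvalues λ = 1, -6.
For λ=1: (A-λI) row 1 is [-14, 14], so an eigenvector is (1, 1).
For λ=-6: (A-λI) row 1 is [-7, 14], so an eigenvector is (2, 1).
General solution: C_1e^(t)(1,1) + C_2e^(-6t)(2,1).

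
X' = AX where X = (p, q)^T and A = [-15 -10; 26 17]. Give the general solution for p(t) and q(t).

p(t) = -c_1e^(t)sin(2t) + 2c_1e^(t)cos(2t) + 2c_2e^(t)sin(2t) + c_2e^(t)cos(2t), q(t) = 2c_1e^(t)sin(2t) - 3c_1e^(t)cos(2t) - 3c_2e^(t)sin(2t) - 2c_2e^(t)cos(2t)

Coefficient matrix A = [[-15, -10], [26, 17]].
Characteristic polynomial det(A - λI) = λ^2 - 2λ + 5 = 0.
Eigenvalues λ = 1 ± 2i (complex conjugate pair).
For λ=1+2i: an eigenvector is (2,-3) - i(-1,2) = (2 + i, -3 - 2i).
A real fundamental pair from Re and Im of e^((1+2i)t)v: X_1 = e^(t)(cos(2t)·(2,-3) + sin(2t)·(-1,2)), X_2 = e^(t)(sin(2t)·(2,-3) - cos(2t)·(-1,2)).
General solution: c_1X_1 + c_2X_2.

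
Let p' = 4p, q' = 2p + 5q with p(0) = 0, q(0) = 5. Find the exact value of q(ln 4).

5120

A = [[4,0],[2,5]]; eigenvalues λ = 5, 4.
Eigenvectors: (0,-1) for λ=5, (-1,2) for λ=4.
From the initial condition, c_1 = -5, c_2 = 0.
q(ln 4) = (-5)(4^5)(-1) + (0)(4^4)(2) = 5120.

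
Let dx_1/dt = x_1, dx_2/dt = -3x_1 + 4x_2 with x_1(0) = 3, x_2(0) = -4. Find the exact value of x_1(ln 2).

A = [[1,0],[-3,4]]; eigenvalues λ = 4, 1.
Eigenvectors: (0,1) for λ=4, (-1,-1) for λ=1.
From the initial condition, c_1 = -7, c_2 = -3.
x_1(ln 2) = (-7)(2^4)(0) + (-3)(2^1)(-1) = 6.

6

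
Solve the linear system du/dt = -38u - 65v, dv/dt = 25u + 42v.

Coefficient matrix A = [[-38, -65], [25, 42]].
Characteristic polynomial det(A - λI) = λ^2 - 4λ + 29 = 0.
Eigenvalues λ = 2 ± 5i (complex conjugate pair).
For λ=2+5i: an eigenvector is (-2,1) - i(3,-2) = (-2 - 3i, 1 + 2i).
A real fundamental pair from Re and Im of e^((2+5i)t)v: X_1 = e^(2t)(cos(5t)·(-2,1) + sin(5t)·(3,-2)), X_2 = e^(2t)(sin(5t)·(-2,1) - cos(5t)·(3,-2)).
General solution: c_1X_1 + c_2X_2.

u(t) = 3c_1e^(2t)sin(5t) - 2c_1e^(2t)cos(5t) - 2c_2e^(2t)sin(5t) - 3c_2e^(2t)cos(5t), v(t) = -2c_1e^(2t)sin(5t) + c_1e^(2t)cos(5t) + c_2e^(2t)sin(5t) + 2c_2e^(2t)cos(5t)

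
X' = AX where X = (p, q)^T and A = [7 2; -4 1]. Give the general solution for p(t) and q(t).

Coefficient matrix A = [[7, 2], [-4, 1]].
Characteristic polynomial det(A - λI) = λ^2 - 8λ + 15 = 0.
Eigenvalues λ = 5, 3.
For λ=5: (A-λI) row 1 is [2, 2], so an eigenvector is (1, -1).
For λ=3: (A-λI) row 1 is [4, 2], so an eigenvector is (1, -2).
General solution: c_1e^(5t)(1,-1) + c_2e^(3t)(1,-2).

p(t) = c_1e^(5t) + c_2e^(3t), q(t) = -c_1e^(5t) - 2c_2e^(3t)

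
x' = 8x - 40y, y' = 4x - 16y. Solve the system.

x(t) = -K_1e^(-4t)sin(4t) + 3K_1e^(-4t)cos(4t) + 3K_2e^(-4t)sin(4t) + K_2e^(-4t)cos(4t), y(t) = K_1e^(-4t)cos(4t) + K_2e^(-4t)sin(4t)

Coefficient matrix A = [[8, -40], [4, -16]].
Characteristic polynomial det(A - λI) = λ^2 + 8λ + 32 = 0.
Eigenvalues λ = -4 ± 4i (complex conjugate pair).
For λ=-4+4i: an eigenvector is (3,1) - i(-1,0) = (3 + i, 1).
A real fundamental pair from Re and Im of e^((-4+4i)t)v: X_1 = e^(-4t)(cos(4t)·(3,1) + sin(4t)·(-1,0)), X_2 = e^(-4t)(sin(4t)·(3,1) - cos(4t)·(-1,0)).
General solution: K_1X_1 + K_2X_2.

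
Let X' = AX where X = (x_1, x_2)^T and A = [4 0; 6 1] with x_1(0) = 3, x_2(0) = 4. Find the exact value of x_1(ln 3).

A = [[4,0],[6,1]]; eigenvalues λ = 4, 1.
Eigenvectors: (1,2) for λ=4, (0,1) for λ=1.
From the initial condition, c_1 = 3, c_2 = -2.
x_1(ln 3) = (3)(3^4)(1) + (-2)(3^1)(0) = 243.

243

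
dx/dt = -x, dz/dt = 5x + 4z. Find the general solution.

Coefficient matrix A = [[-1, 0], [5, 4]].
Characteristic polynomial det(A - λI) = λ^2 - 3λ - 4 = 0.
Eigenvalues λ = -1, 4.
For λ=-1: (A-λI) row 2 is [5, 5], so an eigenvector is (-1, 1).
For λ=4: (A-λI) row 1 is [-5, 0], so an eigenvector is (0, 1).
General solution: c_1e^(-t)(-1,1) + c_2e^(4t)(0,1).

x(t) = -c_1e^(-t), z(t) = c_1e^(-t) + c_2e^(4t)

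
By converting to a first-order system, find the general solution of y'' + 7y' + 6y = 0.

Let x_1 = y, x_2 = y'. Then x_1' = x_2 and x_2' = -6x_1 - 7x_2.
A = [[0,1],[-6,-7]]; det(A-λI) = λ^2 + 7λ + 6.
Eigenvalues λ = -6, -1 with eigenvectors (1,-6), (1,-1).

y(t) = C_1e^(-6t) + C_2e^(-t)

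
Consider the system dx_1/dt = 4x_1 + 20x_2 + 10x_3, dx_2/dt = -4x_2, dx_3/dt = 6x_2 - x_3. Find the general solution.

x_1(t) = K_1e^(4t) - 2K_3e^(-t), x_2(t) = K_2e^(-4t), x_3(t) = -2K_2e^(-4t) + K_3e^(-t)

Coefficient matrix A = [[4, 20, 10], [0, -4, 0], [0, 6, -1]].
det(A - λI) = 0 gives eigenvalues λ = 4, -4, -1.
For λ=4: eigenvector (1,0,0).
For λ=-4: eigenvector (0,1,-2).
For λ=-1: eigenvector (-2,0,1).
General solution: K_1e^(4t)(1,0,0) + K_2e^(-4t)(0,1,-2) + K_3e^(-t)(-2,0,1).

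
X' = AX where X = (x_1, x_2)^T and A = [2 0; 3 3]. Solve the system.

Coefficient matrix A = [[2, 0], [3, 3]].
Characteristic polynomial det(A - λI) = λ^2 - 5λ + 6 = 0.
Eigenvalues λ = 2, 3.
For λ=2: (A-λI) row 2 is [3, 1], so an eigenvector is (-1, 3).
For λ=3: (A-λI) row 1 is [-1, 0], so an eigenvector is (0, -1).
General solution: c_1e^(2t)(-1,3) + c_2e^(3t)(0,-1).

x_1(t) = -c_1e^(2t), x_2(t) = 3c_1e^(2t) - c_2e^(3t)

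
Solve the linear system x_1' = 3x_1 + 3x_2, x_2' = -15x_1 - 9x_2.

x_1(t) = K_1e^(-3t)cos(3t) + K_2e^(-3t)sin(3t), x_2(t) = -K_1e^(-3t)sin(3t) - 2K_1e^(-3t)cos(3t) - 2K_2e^(-3t)sin(3t) + K_2e^(-3t)cos(3t)

Coefficient matrix A = [[3, 3], [-15, -9]].
Characteristic polynomial det(A - λI) = λ^2 + 6λ + 18 = 0.
Eigenvalues λ = -3 ± 3i (complex conjugate pair).
For λ=-3+3i: an eigenvector is (1,-2) - i(0,-1) = (1, -2 + i).
A real fundamental pair from Re and Im of e^((-3+3i)t)v: X_1 = e^(-3t)(cos(3t)·(1,-2) + sin(3t)·(0,-1)), X_2 = e^(-3t)(sin(3t)·(1,-2) - cos(3t)·(0,-1)).
General solution: K_1X_1 + K_2X_2.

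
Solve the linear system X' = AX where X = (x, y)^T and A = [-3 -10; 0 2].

Coefficient matrix A = [[-3, -10], [0, 2]].
Characteristic polynomial det(A - λI) = λ^2 + λ - 6 = 0.
Eigenvalues λ = 2, -3.
For λ=2: (A-λI) row 1 is [-5, -10], so an eigenvector is (2, -1).
For λ=-3: (A-λI) row 1 is [0, -10], so an eigenvector is (-1, 0).
General solution: C_1e^(2t)(2,-1) + C_2e^(-3t)(-1,0).

x(t) = 2C_1e^(2t) - C_2e^(-3t), y(t) = -C_1e^(2t)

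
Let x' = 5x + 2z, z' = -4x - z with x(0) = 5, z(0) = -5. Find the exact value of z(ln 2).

-40

A = [[5,2],[-4,-1]]; eigenvalues λ = 3, 1.
Eigenvectors: (1,-1) for λ=3, (1,-2) for λ=1.
From the initial condition, c_1 = 5, c_2 = 0.
z(ln 2) = (5)(2^3)(-1) + (0)(2^1)(-2) = -40.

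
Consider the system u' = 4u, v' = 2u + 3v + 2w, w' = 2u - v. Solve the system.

Coefficient matrix A = [[4, 0, 0], [2, 3, 2], [2, -1, 0]].
det(A - λI) = 0 gives eigenvalues λ = 2, 1, 4.
For λ=2: eigenvector (0,-2,1).
For λ=1: eigenvector (0,-1,1).
For λ=4: eigenvector (1,2,0).
General solution: C_1e^(2t)(0,-2,1) + C_2e^(t)(0,-1,1) + C_3e^(4t)(1,2,0).

u(t) = C_3e^(4t), v(t) = -2C_1e^(2t) - C_2e^(t) + 2C_3e^(4t), w(t) = C_1e^(2t) + C_2e^(t)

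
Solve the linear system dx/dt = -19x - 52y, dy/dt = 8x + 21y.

x(t) = -2K_1e^(t)sin(4t) + 3K_1e^(t)cos(4t) + 3K_2e^(t)sin(4t) + 2K_2e^(t)cos(4t), y(t) = K_1e^(t)sin(4t) - K_1e^(t)cos(4t) - K_2e^(t)sin(4t) - K_2e^(t)cos(4t)

Coefficient matrix A = [[-19, -52], [8, 21]].
Characteristic polynomial det(A - λI) = λ^2 - 2λ + 17 = 0.
Eigenvalues λ = 1 ± 4i (complex conjugate pair).
For λ=1+4i: an eigenvector is (3,-1) - i(-2,1) = (3 + 2i, -1 - i).
A real fundamental pair from Re and Im of e^((1+4i)t)v: X_1 = e^(t)(cos(4t)·(3,-1) + sin(4t)·(-2,1)), X_2 = e^(t)(sin(4t)·(3,-1) - cos(4t)·(-2,1)).
General solution: K_1X_1 + K_2X_2.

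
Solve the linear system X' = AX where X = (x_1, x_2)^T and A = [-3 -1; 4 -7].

Coefficient matrix A = [[-3, -1], [4, -7]].
Characteristic polynomial det(A - λI) = λ^2 + 10λ + 25 = 0.
Single eigenvalue λ = -5 with algebraic multiplicity 2.
Eigenvector v = (-1,-2); generalized eigenvector w with (A-λI)w=v is (-1,-1).
General solution: e^(-5t)[C_1·v + C_2·(t·v + w)].

x_1(t) = -C_1e^(-5t) - C_2te^(-5t) - C_2e^(-5t), x_2(t) = -2C_1e^(-5t) - 2C_2te^(-5t) - C_2e^(-5t)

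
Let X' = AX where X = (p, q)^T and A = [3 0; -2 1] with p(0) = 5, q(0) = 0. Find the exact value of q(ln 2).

A = [[3,0],[-2,1]]; eigenvalues λ = 3, 1.
Eigenvectors: (-1,1) for λ=3, (0,1) for λ=1.
From the initial condition, c_1 = -5, c_2 = 5.
q(ln 2) = (-5)(2^3)(1) + (5)(2^1)(1) = -30.

-30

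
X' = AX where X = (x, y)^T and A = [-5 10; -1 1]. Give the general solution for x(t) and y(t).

x(t) = c_1e^(-2t)sin(t) + 3c_1e^(-2t)cos(t) + 3c_2e^(-2t)sin(t) - c_2e^(-2t)cos(t), y(t) = c_1e^(-2t)cos(t) + c_2e^(-2t)sin(t)

Coefficient matrix A = [[-5, 10], [-1, 1]].
Characteristic polynomial det(A - λI) = λ^2 + 4λ + 5 = 0.
Eigenvalues λ = -2 ± i (complex conjugate pair).
For λ=-2+i: an eigenvector is (3,1) - i(1,0) = (3 - i, 1).
A real fundamental pair from Re and Im of e^((-2+i)t)v: X_1 = e^(-2t)(cos(t)·(3,1) + sin(t)·(1,0)), X_2 = e^(-2t)(sin(t)·(3,1) - cos(t)·(1,0)).
General solution: c_1X_1 + c_2X_2.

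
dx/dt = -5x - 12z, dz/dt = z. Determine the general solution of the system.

Coefficient matrix A = [[-5, -12], [0, 1]].
Characteristic polynomial det(A - λI) = λ^2 + 4λ - 5 = 0.
Eigenvalues λ = -5, 1.
For λ=-5: (A-λI) row 1 is [0, -12], so an eigenvector is (1, 0).
For λ=1: (A-λI) row 1 is [-6, -12], so an eigenvector is (-2, 1).
General solution: C_1e^(-5t)(1,0) + C_2e^(t)(-2,1).

x(t) = C_1e^(-5t) - 2C_2e^(t), z(t) = C_2e^(t)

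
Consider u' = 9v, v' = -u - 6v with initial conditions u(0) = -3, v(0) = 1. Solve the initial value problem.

Coefficient matrix A = [[0, 9], [-1, -6]].
Characteristic polynomial det(A - λI) = λ^2 + 6λ + 9 = 0.
Single eigenvalue λ = -3 with algebraic multiplicity 2.
Eigenvector v = (3,-1); generalized eigenvector w with (A-λI)w=v is (-2,1).
General solution: e^(-3t)[K_1·v + K_2·(t·v + w)].
Applying u(0)=-3, v(0)=1 gives K_1=-1, K_2=0.

u(t) = -3e^(-3t), v(t) = e^(-3t)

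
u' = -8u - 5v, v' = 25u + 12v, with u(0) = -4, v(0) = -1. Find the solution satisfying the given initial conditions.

u(t) = 9e^(2t)sin(5t) - 4e^(2t)cos(5t), v(t) = -22e^(2t)sin(5t) - e^(2t)cos(5t)

Coefficient matrix A = [[-8, -5], [25, 12]].
Characteristic polynomial det(A - λI) = λ^2 - 4λ + 29 = 0.
Eigenvalues λ = 2 ± 5i (complex conjugate pair).
For λ=2+5i: an eigenvector is (0,1) - i(-1,2) = (0 + i, 1 - 2i).
A real fundamental pair from Re and Im of e^((2+5i)t)v: X_1 = e^(2t)(cos(5t)·(0,1) + sin(5t)·(-1,2)), X_2 = e^(2t)(sin(5t)·(0,1) - cos(5t)·(-1,2)).
General solution: K_1X_1 + K_2X_2.
Applying u(0)=-4, v(0)=-1 gives K_1=-9, K_2=-4.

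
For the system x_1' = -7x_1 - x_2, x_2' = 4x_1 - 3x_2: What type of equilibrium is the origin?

A = [[-7,-1],[4,-3]]; det(A-λI) = λ^2 + 10λ + 25.
repeated λ = -5 with a single eigenvector.

stable improper node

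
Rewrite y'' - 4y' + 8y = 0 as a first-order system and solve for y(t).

y(t) = K_1e^(2t)cos(2t) + K_2e^(2t)sin(2t)

Let x_1 = y, x_2 = y'. Then x_1' = x_2 and x_2' = -8x_1 + 4x_2.
A = [[0,1],[-8,4]]; det(A-λI) = λ^2 - 4λ + 8.
Eigenvalues λ = 2 ± 2i.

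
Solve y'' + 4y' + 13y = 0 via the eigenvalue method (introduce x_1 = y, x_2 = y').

Let x_1 = y, x_2 = y'. Then x_1' = x_2 and x_2' = -13x_1 - 4x_2.
A = [[0,1],[-13,-4]]; det(A-λI) = λ^2 + 4λ + 13.
Eigenvalues λ = -2 ± 3i.

y(t) = K_1e^(-2t)cos(3t) + K_2e^(-2t)sin(3t)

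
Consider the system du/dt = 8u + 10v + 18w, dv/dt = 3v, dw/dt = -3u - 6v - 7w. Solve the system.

Coefficient matrix A = [[8, 10, 18], [0, 3, 0], [-3, -6, -7]].
det(A - λI) = 0 gives eigenvalues λ = 2, 3, -1.
For λ=2: eigenvector (3,0,-1).
For λ=3: eigenvector (-2,1,0).
For λ=-1: eigenvector (-2,0,1).
General solution: c_1e^(2t)(3,0,-1) + c_2e^(3t)(-2,1,0) + c_3e^(-t)(-2,0,1).

u(t) = 3c_1e^(2t) - 2c_2e^(3t) - 2c_3e^(-t), v(t) = c_2e^(3t), w(t) = -c_1e^(2t) + c_3e^(-t)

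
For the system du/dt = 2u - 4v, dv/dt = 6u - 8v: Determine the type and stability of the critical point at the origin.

A = [[2,-4],[6,-8]]; det(A-λI) = λ^2 + 6λ + 8.
λ = -4, -2: both negative.

stable node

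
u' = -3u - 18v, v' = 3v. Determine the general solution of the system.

u(t) = -3c_1e^(3t) - c_2e^(-3t), v(t) = c_1e^(3t)

Coefficient matrix A = [[-3, -18], [0, 3]].
Characteristic polynomial det(A - λI) = λ^2 - 9 = 0.
Eigenvalues λ = 3, -3.
For λ=3: (A-λI) row 1 is [-6, -18], so an eigenvector is (-3, 1).
For λ=-3: (A-λI) row 1 is [0, -18], so an eigenvector is (-1, 0).
General solution: c_1e^(3t)(-3,1) + c_2e^(-3t)(-1,0).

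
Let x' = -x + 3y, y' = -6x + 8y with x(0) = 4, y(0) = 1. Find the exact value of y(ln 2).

-164

A = [[-1,3],[-6,8]]; eigenvalues λ = 2, 5.
Eigenvectors: (-1,-1) for λ=2, (-1,-2) for λ=5.
From the initial condition, c_1 = -7, c_2 = 3.
y(ln 2) = (-7)(2^2)(-1) + (3)(2^5)(-2) = -164.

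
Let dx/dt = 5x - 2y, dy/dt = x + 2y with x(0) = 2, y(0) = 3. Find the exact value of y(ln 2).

A = [[5,-2],[1,2]]; eigenvalues λ = 4, 3.
Eigenvectors: (-2,-1) for λ=4, (-1,-1) for λ=3.
From the initial condition, c_1 = 1, c_2 = -4.
y(ln 2) = (1)(2^4)(-1) + (-4)(2^3)(-1) = 16.

16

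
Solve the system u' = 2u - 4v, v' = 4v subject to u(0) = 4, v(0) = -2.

u(t) = 4e^(4t), v(t) = -2e^(4t)

Coefficient matrix A = [[2, -4], [0, 4]].
Characteristic polynomial det(A - λI) = λ^2 - 6λ + 8 = 0.
Eigenvalues λ = 2, 4.
For λ=2: (A-λI) row 1 is [0, -4], so an eigenvector is (1, 0).
For λ=4: (A-λI) row 1 is [-2, -4], so an eigenvector is (-2, 1).
General solution: c_1e^(2t)(1,0) + c_2e^(4t)(-2,1).
Applying u(0)=4, v(0)=-2 gives c_1=0, c_2=-2.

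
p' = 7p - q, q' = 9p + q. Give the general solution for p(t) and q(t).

Coefficient matrix A = [[7, -1], [9, 1]].
Characteristic polynomial det(A - λI) = λ^2 - 8λ + 16 = 0.
Single eigenvalue λ = 4 with algebraic multiplicity 2.
Eigenvector v = (1,3); generalized eigenvector w with (A-λI)w=v is (1,2).
General solution: e^(4t)[K_1·v + K_2·(t·v + w)].

p(t) = K_1e^(4t) + K_2te^(4t) + K_2e^(4t), q(t) = 3K_1e^(4t) + 3K_2te^(4t) + 2K_2e^(4t)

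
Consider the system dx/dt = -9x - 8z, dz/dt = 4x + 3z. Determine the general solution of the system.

Coefficient matrix A = [[-9, -8], [4, 3]].
Characteristic polynomial det(A - λI) = λ^2 + 6λ + 5 = 0.
Eigenvalues λ = -5, -1.
For λ=-5: (A-λI) row 1 is [-4, -8], so an eigenvector is (-2, 1).
For λ=-1: (A-λI) row 1 is [-8, -8], so an eigenvector is (-1, 1).
General solution: c_1e^(-5t)(-2,1) + c_2e^(-t)(-1,1).

x(t) = -2c_1e^(-5t) - c_2e^(-t), z(t) = c_1e^(-5t) + c_2e^(-t)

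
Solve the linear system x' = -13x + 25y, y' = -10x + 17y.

Coefficient matrix A = [[-13, 25], [-10, 17]].
Characteristic polynomial det(A - λI) = λ^2 - 4λ + 29 = 0.
Eigenvalues λ = 2 ± 5i (complex conjugate pair).
For λ=2+5i: an eigenvector is (-2,-1) - i(1,1) = (-2 - i, -1 - i).
A real fundamental pair from Re and Im of e^((2+5i)t)v: X_1 = e^(2t)(cos(5t)·(-2,-1) + sin(5t)·(1,1)), X_2 = e^(2t)(sin(5t)·(-2,-1) - cos(5t)·(1,1)).
General solution: K_1X_1 + K_2X_2.

x(t) = K_1e^(2t)sin(5t) - 2K_1e^(2t)cos(5t) - 2K_2e^(2t)sin(5t) - K_2e^(2t)cos(5t), y(t) = K_1e^(2t)sin(5t) - K_1e^(2t)cos(5t) - K_2e^(2t)sin(5t) - K_2e^(2t)cos(5t)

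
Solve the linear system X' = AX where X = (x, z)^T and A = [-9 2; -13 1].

Coefficient matrix A = [[-9, 2], [-13, 1]].
Characteristic polynomial det(A - λI) = λ^2 + 8λ + 17 = 0.
Eigenvalues λ = -4 ± i (complex conjugate pair).
For λ=-4+i: an eigenvector is (-1,-3) - i(-1,-2) = (-1 + i, -3 + 2i).
A real fundamental pair from Re and Im of e^((-4+i)t)v: X_1 = e^(-4t)(cos(t)·(-1,-3) + sin(t)·(-1,-2)), X_2 = e^(-4t)(sin(t)·(-1,-3) - cos(t)·(-1,-2)).
General solution: K_1X_1 + K_2X_2.

x(t) = -K_1e^(-4t)sin(t) - K_1e^(-4t)cos(t) - K_2e^(-4t)sin(t) + K_2e^(-4t)cos(t), z(t) = -2K_1e^(-4t)sin(t) - 3K_1e^(-4t)cos(t) - 3K_2e^(-4t)sin(t) + 2K_2e^(-4t)cos(t)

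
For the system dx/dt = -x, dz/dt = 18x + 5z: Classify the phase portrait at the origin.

saddle

A = [[-1,0],[18,5]]; det(A-λI) = λ^2 - 4λ - 5.
λ = 5, -1: opposite signs.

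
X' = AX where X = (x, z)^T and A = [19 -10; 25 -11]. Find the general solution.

Coefficient matrix A = [[19, -10], [25, -11]].
Characteristic polynomial det(A - λI) = λ^2 - 8λ + 41 = 0.
Eigenvalues λ = 4 ± 5i (complex conjugate pair).
For λ=4+5i: an eigenvector is (1,1) - i(1,2) = (1 - i, 1 - 2i).
A real fundamental pair from Re and Im of e^((4+5i)t)v: X_1 = e^(4t)(cos(5t)·(1,1) + sin(5t)·(1,2)), X_2 = e^(4t)(sin(5t)·(1,1) - cos(5t)·(1,2)).
General solution: K_1X_1 + K_2X_2.

x(t) = K_1e^(4t)sin(5t) + K_1e^(4t)cos(5t) + K_2e^(4t)sin(5t) - K_2e^(4t)cos(5t), z(t) = 2K_1e^(4t)sin(5t) + K_1e^(4t)cos(5t) + K_2e^(4t)sin(5t) - 2K_2e^(4t)cos(5t)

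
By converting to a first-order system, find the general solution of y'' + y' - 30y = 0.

y(t) = C_1e^(-6t) + C_2e^(5t)

Let x_1 = y, x_2 = y'. Then x_1' = x_2 and x_2' = 30x_1 - x_2.
A = [[0,1],[30,-1]]; det(A-λI) = λ^2 + λ - 30.
Eigenvalues λ = -6, 5 with eigenvectors (1,-6), (1,5).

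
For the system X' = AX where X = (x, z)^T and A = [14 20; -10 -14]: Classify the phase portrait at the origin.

center

A = [[14,20],[-10,-14]]; det(A-λI) = λ^2 + 4.
λ = 0 ± 2i: zero real part.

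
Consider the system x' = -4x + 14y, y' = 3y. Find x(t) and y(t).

Coefficient matrix A = [[-4, 14], [0, 3]].
Characteristic polynomial det(A - λI) = λ^2 + λ - 12 = 0.
Eigenvalues λ = -4, 3.
For λ=-4: (A-λI) row 1 is [0, 14], so an eigenvector is (1, 0).
For λ=3: (A-λI) row 1 is [-7, 14], so an eigenvector is (2, 1).
General solution: c_1e^(-4t)(1,0) + c_2e^(3t)(2,1).

x(t) = c_1e^(-4t) + 2c_2e^(3t), y(t) = c_2e^(3t)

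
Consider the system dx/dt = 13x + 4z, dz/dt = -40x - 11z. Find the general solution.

Coefficient matrix A = [[13, 4], [-40, -11]].
Characteristic polynomial det(A - λI) = λ^2 - 2λ + 17 = 0.
Eigenvalues λ = 1 ± 4i (complex conjugate pair).
For λ=1+4i: an eigenvector is (0,1) - i(1,-3) = (0 - i, 1 + 3i).
A real fundamental pair from Re and Im of e^((1+4i)t)v: X_1 = e^(t)(cos(4t)·(0,1) + sin(4t)·(1,-3)), X_2 = e^(t)(sin(4t)·(0,1) - cos(4t)·(1,-3)).
General solution: c_1X_1 + c_2X_2.

x(t) = c_1e^(t)sin(4t) - c_2e^(t)cos(4t), z(t) = -3c_1e^(t)sin(4t) + c_1e^(t)cos(4t) + c_2e^(t)sin(4t) + 3c_2e^(t)cos(4t)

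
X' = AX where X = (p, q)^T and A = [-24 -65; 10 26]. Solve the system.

p(t) = -3K_1e^(t)sin(5t) - 2K_1e^(t)cos(5t) - 2K_2e^(t)sin(5t) + 3K_2e^(t)cos(5t), q(t) = K_1e^(t)sin(5t) + K_1e^(t)cos(5t) + K_2e^(t)sin(5t) - K_2e^(t)cos(5t)

Coefficient matrix A = [[-24, -65], [10, 26]].
Characteristic polynomial det(A - λI) = λ^2 - 2λ + 26 = 0.
Eigenvalues λ = 1 ± 5i (complex conjugate pair).
For λ=1+5i: an eigenvector is (-2,1) - i(-3,1) = (-2 + 3i, 1 - i).
A real fundamental pair from Re and Im of e^((1+5i)t)v: X_1 = e^(t)(cos(5t)·(-2,1) + sin(5t)·(-3,1)), X_2 = e^(t)(sin(5t)·(-2,1) - cos(5t)·(-3,1)).
General solution: K_1X_1 + K_2X_2.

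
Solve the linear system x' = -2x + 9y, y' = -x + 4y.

Coefficient matrix A = [[-2, 9], [-1, 4]].
Characteristic polynomial det(A - λI) = λ^2 - 2λ + 1 = 0.
Single eigenvalue λ = 1 with algebraic multiplicity 2.
Eigenvector v = (-3,-1); generalized eigenvector w with (A-λI)w=v is (1,0).
General solution: e^(t)[c_1·v + c_2·(t·v + w)].

x(t) = -3c_1e^(t) - 3c_2te^(t) + c_2e^(t), y(t) = -c_1e^(t) - c_2te^(t)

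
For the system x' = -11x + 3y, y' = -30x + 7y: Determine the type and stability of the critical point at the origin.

stable spiral

A = [[-11,3],[-30,7]]; det(A-λI) = λ^2 + 4λ + 13.
λ = -2 ± 3i: negative real part.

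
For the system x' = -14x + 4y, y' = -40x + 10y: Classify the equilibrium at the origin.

stable spiral

A = [[-14,4],[-40,10]]; det(A-λI) = λ^2 + 4λ + 20.
λ = -2 ± 4i: negative real part.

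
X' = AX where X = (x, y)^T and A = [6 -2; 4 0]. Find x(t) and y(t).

x(t) = -C_1e^(4t) + C_2e^(2t), y(t) = -C_1e^(4t) + 2C_2e^(2t)

Coefficient matrix A = [[6, -2], [4, 0]].
Characteristic polynomial det(A - λI) = λ^2 - 6λ + 8 = 0.
Eigenvalues λ = 4, 2.
For λ=4: (A-λI) row 1 is [2, -2], so an eigenvector is (-1, -1).
For λ=2: (A-λI) row 1 is [4, -2], so an eigenvector is (1, 2).
General solution: C_1e^(4t)(-1,-1) + C_2e^(2t)(1,2).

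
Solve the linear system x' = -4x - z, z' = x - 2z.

x(t) = -K_1e^(-3t) - K_2te^(-3t) + 3K_2e^(-3t), z(t) = K_1e^(-3t) + K_2te^(-3t) - 2K_2e^(-3t)

Coefficient matrix A = [[-4, -1], [1, -2]].
Characteristic polynomial det(A - λI) = λ^2 + 6λ + 9 = 0.
Single eigenvalue λ = -3 with algebraic multiplicity 2.
Eigenvector v = (-1,1); generalized eigenvector w with (A-λI)w=v is (3,-2).
General solution: e^(-3t)[K_1·v + K_2·(t·v + w)].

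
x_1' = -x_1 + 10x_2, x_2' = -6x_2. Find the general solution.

Coefficient matrix A = [[-1, 10], [0, -6]].
Characteristic polynomial det(A - λI) = λ^2 + 7λ + 6 = 0.
Eigenvalues λ = -6, -1.
For λ=-6: (A-λI) row 1 is [5, 10], so an eigenvector is (-2, 1).
For λ=-1: (A-λI) row 1 is [0, 10], so an eigenvector is (-1, 0).
General solution: K_1e^(-6t)(-2,1) + K_2e^(-t)(-1,0).

x_1(t) = -2K_1e^(-6t) - K_2e^(-t), x_2(t) = K_1e^(-6t)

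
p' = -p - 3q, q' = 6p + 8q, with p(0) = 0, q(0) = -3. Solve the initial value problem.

p(t) = 3e^(5t) - 3e^(2t), q(t) = -6e^(5t) + 3e^(2t)

Coefficient matrix A = [[-1, -3], [6, 8]].
Characteristic polynomial det(A - λI) = λ^2 - 7λ + 10 = 0.
Eigenvalues λ = 2, 5.
For λ=2: (A-λI) row 1 is [-3, -3], so an eigenvector is (1, -1).
For λ=5: (A-λI) row 1 is [-6, -3], so an eigenvector is (1, -2).
General solution: c_1e^(2t)(1,-1) + c_2e^(5t)(1,-2).
Applying p(0)=0, q(0)=-3 gives c_1=-3, c_2=3.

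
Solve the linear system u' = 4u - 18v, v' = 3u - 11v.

Coefficient matrix A = [[4, -18], [3, -11]].
Characteristic polynomial det(A - λI) = λ^2 + 7λ + 10 = 0.
Eigenvalues λ = -5, -2.
For λ=-5: (A-λI) row 1 is [9, -18], so an eigenvector is (-2, -1).
For λ=-2: (A-λI) row 1 is [6, -18], so an eigenvector is (3, 1).
General solution: K_1e^(-5t)(-2,-1) + K_2e^(-2t)(3,1).

u(t) = -2K_1e^(-5t) + 3K_2e^(-2t), v(t) = -K_1e^(-5t) + K_2e^(-2t)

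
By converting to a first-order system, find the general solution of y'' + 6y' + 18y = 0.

y(t) = K_1e^(-3t)cos(3t) + K_2e^(-3t)sin(3t)

Let x_1 = y, x_2 = y'. Then x_1' = x_2 and x_2' = -18x_1 - 6x_2.
A = [[0,1],[-18,-6]]; det(A-λI) = λ^2 + 6λ + 18.
Eigenvalues λ = -3 ± 3i.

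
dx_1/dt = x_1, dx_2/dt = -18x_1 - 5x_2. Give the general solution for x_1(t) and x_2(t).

Coefficient matrix A = [[1, 0], [-18, -5]].
Characteristic polynomial det(A - λI) = λ^2 + 4λ - 5 = 0.
Eigenvalues λ = -5, 1.
For λ=-5: (A-λI) row 1 is [6, 0], so an eigenvector is (0, 1).
For λ=1: (A-λI) row 2 is [-18, -6], so an eigenvector is (-1, 3).
General solution: K_1e^(-5t)(0,1) + K_2e^(t)(-1,3).

x_1(t) = -K_2e^(t), x_2(t) = K_1e^(-5t) + 3K_2e^(t)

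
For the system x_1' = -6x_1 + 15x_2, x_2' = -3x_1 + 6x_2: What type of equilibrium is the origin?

A = [[-6,15],[-3,6]]; det(A-λI) = λ^2 + 9.
λ = 0 ± 3i: zero real part.

center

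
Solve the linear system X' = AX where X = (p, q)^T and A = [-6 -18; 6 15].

Coefficient matrix A = [[-6, -18], [6, 15]].
Characteristic polynomial det(A - λI) = λ^2 - 9λ + 18 = 0.
Eigenvalues λ = 3, 6.
For λ=3: (A-λI) row 1 is [-9, -18], so an eigenvector is (-2, 1).
For λ=6: (A-λI) row 1 is [-12, -18], so an eigenvector is (3, -2).
General solution: C_1e^(3t)(-2,1) + C_2e^(6t)(3,-2).

p(t) = -2C_1e^(3t) + 3C_2e^(6t), q(t) = C_1e^(3t) - 2C_2e^(6t)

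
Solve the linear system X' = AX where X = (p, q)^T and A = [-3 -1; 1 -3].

Coefficient matrix A = [[-3, -1], [1, -3]].
Characteristic polynomial det(A - λI) = λ^2 + 6λ + 10 = 0.
Eigenvalues λ = -3 ± i (complex conjugate pair).
For λ=-3+i: an eigenvector is (0,-1) - i(1,0) = (0 - i, -1).
A real fundamental pair from Re and Im of e^((-3+i)t)v: X_1 = e^(-3t)(cos(t)·(0,-1) + sin(t)·(1,0)), X_2 = e^(-3t)(sin(t)·(0,-1) - cos(t)·(1,0)).
General solution: K_1X_1 + K_2X_2.

p(t) = K_1e^(-3t)sin(t) - K_2e^(-3t)cos(t), q(t) = -K_1e^(-3t)cos(t) - K_2e^(-3t)sin(t)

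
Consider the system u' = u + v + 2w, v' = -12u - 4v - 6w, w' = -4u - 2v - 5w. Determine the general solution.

Coefficient matrix A = [[1, 1, 2], [-12, -4, -6], [-4, -2, -5]].
det(A - λI) = 0 gives eigenvalues λ = -3, -4, -1.
For λ=-3: eigenvector (1,0,-2).
For λ=-4: eigenvector (-1,1,2).
For λ=-1: eigenvector (0,-2,1).
General solution: c_1e^(-3t)(1,0,-2) + c_2e^(-4t)(-1,1,2) + c_3e^(-t)(0,-2,1).

u(t) = c_1e^(-3t) - c_2e^(-4t), v(t) = c_2e^(-4t) - 2c_3e^(-t), w(t) = -2c_1e^(-3t) + 2c_2e^(-4t) + c_3e^(-t)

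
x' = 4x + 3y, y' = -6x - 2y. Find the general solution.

x(t) = K_1e^(t)sin(3t) - K_2e^(t)cos(3t), y(t) = -K_1e^(t)sin(3t) + K_1e^(t)cos(3t) + K_2e^(t)sin(3t) + K_2e^(t)cos(3t)

Coefficient matrix A = [[4, 3], [-6, -2]].
Characteristic polynomial det(A - λI) = λ^2 - 2λ + 10 = 0.
Eigenvalues λ = 1 ± 3i (complex conjugate pair).
For λ=1+3i: an eigenvector is (0,1) - i(1,-1) = (0 - i, 1 + i).
A real fundamental pair from Re and Im of e^((1+3i)t)v: X_1 = e^(t)(cos(3t)·(0,1) + sin(3t)·(1,-1)), X_2 = e^(t)(sin(3t)·(0,1) - cos(3t)·(1,-1)).
General solution: K_1X_1 + K_2X_2.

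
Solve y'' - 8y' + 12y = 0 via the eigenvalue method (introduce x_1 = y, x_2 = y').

Let x_1 = y, x_2 = y'. Then x_1' = x_2 and x_2' = -12x_1 + 8x_2.
A = [[0,1],[-12,8]]; det(A-λI) = λ^2 - 8λ + 12.
Eigenvalues λ = 6, 2 with eigenvectors (1,6), (1,2).

y(t) = K_1e^(6t) + K_2e^(2t)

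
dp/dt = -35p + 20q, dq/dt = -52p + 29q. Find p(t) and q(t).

Coefficient matrix A = [[-35, 20], [-52, 29]].
Characteristic polynomial det(A - λI) = λ^2 + 6λ + 25 = 0.
Eigenvalues λ = -3 ± 4i (complex conjugate pair).
For λ=-3+4i: an eigenvector is (1,2) - i(2,3) = (1 - 2i, 2 - 3i).
A real fundamental pair from Re and Im of e^((-3+4i)t)v: X_1 = e^(-3t)(cos(4t)·(1,2) + sin(4t)·(2,3)), X_2 = e^(-3t)(sin(4t)·(1,2) - cos(4t)·(2,3)).
General solution: C_1X_1 + C_2X_2.

p(t) = 2C_1e^(-3t)sin(4t) + C_1e^(-3t)cos(4t) + C_2e^(-3t)sin(4t) - 2C_2e^(-3t)cos(4t), q(t) = 3C_1e^(-3t)sin(4t) + 2C_1e^(-3t)cos(4t) + 2C_2e^(-3t)sin(4t) - 3C_2e^(-3t)cos(4t)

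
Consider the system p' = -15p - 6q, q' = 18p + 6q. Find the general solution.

Coefficient matrix A = [[-15, -6], [18, 6]].
Characteristic polynomial det(A - λI) = λ^2 + 9λ + 18 = 0.
Eigenvalues λ = -6, -3.
For λ=-6: (A-λI) row 1 is [-9, -6], so an eigenvector is (2, -3).
For λ=-3: (A-λI) row 1 is [-12, -6], so an eigenvector is (-1, 2).
General solution: K_1e^(-6t)(2,-3) + K_2e^(-3t)(-1,2).

p(t) = 2K_1e^(-6t) - K_2e^(-3t), q(t) = -3K_1e^(-6t) + 2K_2e^(-3t)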